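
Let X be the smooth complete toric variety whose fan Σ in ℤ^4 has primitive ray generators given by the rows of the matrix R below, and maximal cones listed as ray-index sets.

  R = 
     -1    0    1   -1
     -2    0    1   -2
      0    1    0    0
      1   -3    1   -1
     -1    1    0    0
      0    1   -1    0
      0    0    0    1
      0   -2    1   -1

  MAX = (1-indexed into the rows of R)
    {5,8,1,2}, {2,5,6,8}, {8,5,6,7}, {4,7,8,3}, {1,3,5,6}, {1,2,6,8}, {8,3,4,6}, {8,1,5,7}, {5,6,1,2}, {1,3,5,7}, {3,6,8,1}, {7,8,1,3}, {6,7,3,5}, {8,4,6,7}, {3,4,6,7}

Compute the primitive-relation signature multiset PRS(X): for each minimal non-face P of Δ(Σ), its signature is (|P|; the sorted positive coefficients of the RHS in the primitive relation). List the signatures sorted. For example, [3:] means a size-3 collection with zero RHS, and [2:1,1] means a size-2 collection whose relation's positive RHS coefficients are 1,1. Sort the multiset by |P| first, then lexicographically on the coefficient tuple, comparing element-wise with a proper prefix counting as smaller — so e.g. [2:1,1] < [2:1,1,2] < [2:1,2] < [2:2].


Σ has 9 primitive collections:

  P={4,5}:  v_{4} + v_{5} = v_{8}  →  sig = [2:1]
  P={2,4}:  v_{2} + v_{4} = v_{1} + v_{6} + 2·v_{8}  →  sig = [2:1,1,2]
  P={1,4}:  v_{1} + v_{4} = v_{3} + 2·v_{8}  →  sig = [2:1,2]
  P={2,3}:  v_{2} + v_{3} = 2·v_{1} + v_{6}  →  sig = [2:1,2]
  P={2,7}:  v_{2} + v_{7} = 2·v_{5} + v_{8}  →  sig = [2:1,2]
  P={1,6,7}:  v_{1} + v_{6} + v_{7} = v_{5}  →  sig = [3:1]
  P={3,5,8}:  v_{3} + v_{5} + v_{8} = v_{1}  →  sig = [3:1]
  P={3,6,7,8}:  v_{3} + v_{6} + v_{7} + v_{8} = 0  →  sig = [4:]
  P={1,5,6,8}:  v_{1} + v_{5} + v_{6} + v_{8} = v_{2}  →  sig = [4:1]

Hence PRS(X_Σ) =
    |P|=2: 5 collections, coeffs (1), (1,1,2), (1,2), (1,2), (1,2)
    |P|=3: 2 collections, coeffs (1), (1)
    |P|=4: 2 collections, coeffs (), (1)


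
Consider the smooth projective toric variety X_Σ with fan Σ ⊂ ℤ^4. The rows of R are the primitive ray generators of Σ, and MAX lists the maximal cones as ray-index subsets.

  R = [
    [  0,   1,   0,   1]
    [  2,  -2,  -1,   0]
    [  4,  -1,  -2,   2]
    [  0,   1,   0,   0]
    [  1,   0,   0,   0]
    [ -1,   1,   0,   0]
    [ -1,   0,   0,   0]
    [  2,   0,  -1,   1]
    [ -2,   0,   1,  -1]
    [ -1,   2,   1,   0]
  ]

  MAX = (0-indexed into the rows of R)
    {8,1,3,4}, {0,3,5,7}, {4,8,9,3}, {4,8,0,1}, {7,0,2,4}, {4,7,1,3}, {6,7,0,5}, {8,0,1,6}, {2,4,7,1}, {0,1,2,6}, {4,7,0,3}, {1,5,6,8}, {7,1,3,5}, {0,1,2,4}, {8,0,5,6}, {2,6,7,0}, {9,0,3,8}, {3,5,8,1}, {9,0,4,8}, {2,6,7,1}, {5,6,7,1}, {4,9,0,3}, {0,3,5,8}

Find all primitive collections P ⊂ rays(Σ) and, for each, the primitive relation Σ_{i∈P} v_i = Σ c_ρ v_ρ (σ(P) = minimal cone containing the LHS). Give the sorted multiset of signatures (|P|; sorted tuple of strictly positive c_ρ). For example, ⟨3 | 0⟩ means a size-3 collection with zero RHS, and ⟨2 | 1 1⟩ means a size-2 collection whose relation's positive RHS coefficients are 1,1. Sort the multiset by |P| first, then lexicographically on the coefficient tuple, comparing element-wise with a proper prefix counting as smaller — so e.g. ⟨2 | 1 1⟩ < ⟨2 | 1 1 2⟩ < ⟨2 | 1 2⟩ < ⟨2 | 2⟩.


The 16 primitive collections of Σ (r=10, n=4):

  P = {4,6}:  v_{4} + v_{6} = 0  so sig = ⟨2 | 0⟩
  P = {7,8}:  v_{7} + v_{8} = 0  so sig = ⟨2 | 0⟩
  P = {1,9}:  v_{1} + v_{9} = v_{4}  so sig = ⟨2 | 1⟩
  P = {3,6}:  v_{3} + v_{6} = v_{5}  so sig = ⟨2 | 1⟩
  P = {4,5}:  v_{4} + v_{5} = v_{3}  so sig = ⟨2 | 1⟩
  P = {2,8}:  v_{2} + v_{8} = v_{0} + v_{1}  so sig = ⟨2 | 1 1⟩
  P = {2,9}:  v_{2} + v_{9} = v_{0} + v_{4} + v_{7}  so sig = ⟨2 | 1 1 1⟩
  P = {6,9}:  v_{6} + v_{9} = v_{0} + v_{3} + v_{8}  so sig = ⟨2 | 1 1 1⟩
  P = {7,9}:  v_{7} + v_{9} = v_{0} + v_{3} + v_{4}  so sig = ⟨2 | 1 1 1⟩
  P = {5,9}:  v_{5} + v_{9} = v_{0} + 2·v_{3} + v_{8}  so sig = ⟨2 | 1 1 2⟩
  P = {2,5}:  v_{2} + v_{5} = v_{6} + 2·v_{7}  so sig = ⟨2 | 1 2⟩
  P = {2,3}:  v_{2} + v_{3} = 2·v_{7}  so sig = ⟨2 | 2⟩
  P = {0,1,3}:  v_{0} + v_{1} + v_{3} = v_{7}  so sig = ⟨3 | 1⟩
  P = {0,1,7}:  v_{0} + v_{1} + v_{7} = v_{2}  so sig = ⟨3 | 1⟩
  P = {0,1,5}:  v_{0} + v_{1} + v_{5} = v_{6} + v_{7}  so sig = ⟨3 | 1 1⟩
  P = {0,3,4,8}:  v_{0} + v_{3} + v_{4} + v_{8} = v_{9}  so sig = ⟨4 | 1⟩

Sorted signature multiset PRS(X):
    |P|=2: 12 collections, coeffs (), (), (1), (1), (1), (1,1), (1,1,1), (1,1,1), (1,1,1), (1,1,2), (1,2), (2)
    |P|=3: 3 collections, coeffs (1), (1), (1,1)
    |P|=4: 1 collection, coeffs (1)


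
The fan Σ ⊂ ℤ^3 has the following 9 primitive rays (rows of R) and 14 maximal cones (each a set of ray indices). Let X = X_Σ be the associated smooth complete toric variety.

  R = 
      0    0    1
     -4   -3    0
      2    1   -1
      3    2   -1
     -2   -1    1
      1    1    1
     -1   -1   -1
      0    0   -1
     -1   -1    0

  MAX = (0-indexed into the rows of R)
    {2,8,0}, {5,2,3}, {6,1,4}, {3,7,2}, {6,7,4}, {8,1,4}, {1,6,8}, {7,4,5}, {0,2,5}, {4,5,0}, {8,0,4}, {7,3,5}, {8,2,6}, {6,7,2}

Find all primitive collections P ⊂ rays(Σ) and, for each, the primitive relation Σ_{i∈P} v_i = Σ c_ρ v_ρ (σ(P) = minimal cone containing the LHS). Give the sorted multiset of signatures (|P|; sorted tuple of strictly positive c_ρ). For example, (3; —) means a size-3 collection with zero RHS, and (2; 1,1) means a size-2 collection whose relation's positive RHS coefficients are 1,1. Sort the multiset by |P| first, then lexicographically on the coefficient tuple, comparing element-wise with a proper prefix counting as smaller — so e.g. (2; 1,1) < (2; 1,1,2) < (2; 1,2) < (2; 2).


Δ(Σ) — 9 vertices, 17 min non-faces:

  • {0,7}:  v_{0} + v_{7} = 0 — sig = (2; —)
  • {2,4}:  v_{2} + v_{4} = 0 — sig = (2; —)
  • {5,6}:  v_{5} + v_{6} = 0 — sig = (2; —)
  • {0,6}:  v_{0} + v_{6} = v_{8} — sig = (2; 1)
  • {1,3}:  v_{1} + v_{3} = v_{6} — sig = (2; 1)
  • {3,8}:  v_{3} + v_{8} = v_{2} — sig = (2; 1)
  • {5,8}:  v_{5} + v_{8} = v_{0} — sig = (2; 1)
  • {7,8}:  v_{7} + v_{8} = v_{6} — sig = (2; 1)
  • {0,3}:  v_{0} + v_{3} = v_{2} + v_{5} — sig = (2; 1,1)
  • {1,2}:  v_{1} + v_{2} = v_{6} + v_{8} — sig = (2; 1,1)
  • {1,5}:  v_{1} + v_{5} = v_{4} + v_{8} — sig = (2; 1,1)
  • {3,4}:  v_{3} + v_{4} = v_{5} + v_{7} — sig = (2; 1,1)
  • {3,6}:  v_{3} + v_{6} = v_{2} + v_{7} — sig = (2; 1,1)
  • {0,1}:  v_{0} + v_{1} = v_{4} + 2·v_{8} — sig = (2; 1,2)
  • {1,7}:  v_{1} + v_{7} = v_{4} + 2·v_{6} — sig = (2; 1,2)
  • {2,5,7}:  v_{2} + v_{5} + v_{7} = v_{3} — sig = (3; 1)
  • {4,6,8}:  v_{4} + v_{6} + v_{8} = v_{1} — sig = (3; 1)

Hence PRS(X_Σ) =
    |P|=2: 15 collections, coeffs (), (), (), (1), (1), (1), (1), (1), (1,1), (1,1), (1,1), (1,1), (1,1), (1,2), (1,2)
    |P|=3: 2 collections, coeffs (1), (1)


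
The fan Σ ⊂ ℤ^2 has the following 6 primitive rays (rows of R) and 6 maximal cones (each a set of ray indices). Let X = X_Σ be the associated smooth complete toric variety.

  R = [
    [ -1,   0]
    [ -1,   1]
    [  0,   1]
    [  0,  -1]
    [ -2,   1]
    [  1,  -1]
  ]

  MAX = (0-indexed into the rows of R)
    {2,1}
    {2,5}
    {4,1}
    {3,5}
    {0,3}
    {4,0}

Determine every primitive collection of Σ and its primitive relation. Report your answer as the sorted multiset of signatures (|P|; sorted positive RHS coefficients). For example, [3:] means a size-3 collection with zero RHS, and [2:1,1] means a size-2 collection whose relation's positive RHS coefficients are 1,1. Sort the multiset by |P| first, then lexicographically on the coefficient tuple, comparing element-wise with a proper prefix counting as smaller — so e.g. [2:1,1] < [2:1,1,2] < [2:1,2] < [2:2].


9 minimal non-faces of Δ(Σ) (on 6 rays):

  {1,5}:  v_{1} + v_{5} = 0  →  sig = [2:]
  {2,3}:  v_{2} + v_{3} = 0  →  sig = [2:]
  {0,1}:  v_{0} + v_{1} = v_{4}  →  sig = [2:1]
  {0,2}:  v_{0} + v_{2} = v_{1}  →  sig = [2:1]
  {0,5}:  v_{0} + v_{5} = v_{3}  →  sig = [2:1]
  {1,3}:  v_{1} + v_{3} = v_{0}  →  sig = [2:1]
  {4,5}:  v_{4} + v_{5} = v_{0}  →  sig = [2:1]
  {2,4}:  v_{2} + v_{4} = 2·v_{1}  →  sig = [2:2]
  {3,4}:  v_{3} + v_{4} = 2·v_{0}  →  sig = [2:2]

Signatures (|P|; sorted positive RHS coefficients), sorted:
    |P|=2: 9 collections, coeffs (), (), (1), (1), (1), (1), (1), (2), (2)


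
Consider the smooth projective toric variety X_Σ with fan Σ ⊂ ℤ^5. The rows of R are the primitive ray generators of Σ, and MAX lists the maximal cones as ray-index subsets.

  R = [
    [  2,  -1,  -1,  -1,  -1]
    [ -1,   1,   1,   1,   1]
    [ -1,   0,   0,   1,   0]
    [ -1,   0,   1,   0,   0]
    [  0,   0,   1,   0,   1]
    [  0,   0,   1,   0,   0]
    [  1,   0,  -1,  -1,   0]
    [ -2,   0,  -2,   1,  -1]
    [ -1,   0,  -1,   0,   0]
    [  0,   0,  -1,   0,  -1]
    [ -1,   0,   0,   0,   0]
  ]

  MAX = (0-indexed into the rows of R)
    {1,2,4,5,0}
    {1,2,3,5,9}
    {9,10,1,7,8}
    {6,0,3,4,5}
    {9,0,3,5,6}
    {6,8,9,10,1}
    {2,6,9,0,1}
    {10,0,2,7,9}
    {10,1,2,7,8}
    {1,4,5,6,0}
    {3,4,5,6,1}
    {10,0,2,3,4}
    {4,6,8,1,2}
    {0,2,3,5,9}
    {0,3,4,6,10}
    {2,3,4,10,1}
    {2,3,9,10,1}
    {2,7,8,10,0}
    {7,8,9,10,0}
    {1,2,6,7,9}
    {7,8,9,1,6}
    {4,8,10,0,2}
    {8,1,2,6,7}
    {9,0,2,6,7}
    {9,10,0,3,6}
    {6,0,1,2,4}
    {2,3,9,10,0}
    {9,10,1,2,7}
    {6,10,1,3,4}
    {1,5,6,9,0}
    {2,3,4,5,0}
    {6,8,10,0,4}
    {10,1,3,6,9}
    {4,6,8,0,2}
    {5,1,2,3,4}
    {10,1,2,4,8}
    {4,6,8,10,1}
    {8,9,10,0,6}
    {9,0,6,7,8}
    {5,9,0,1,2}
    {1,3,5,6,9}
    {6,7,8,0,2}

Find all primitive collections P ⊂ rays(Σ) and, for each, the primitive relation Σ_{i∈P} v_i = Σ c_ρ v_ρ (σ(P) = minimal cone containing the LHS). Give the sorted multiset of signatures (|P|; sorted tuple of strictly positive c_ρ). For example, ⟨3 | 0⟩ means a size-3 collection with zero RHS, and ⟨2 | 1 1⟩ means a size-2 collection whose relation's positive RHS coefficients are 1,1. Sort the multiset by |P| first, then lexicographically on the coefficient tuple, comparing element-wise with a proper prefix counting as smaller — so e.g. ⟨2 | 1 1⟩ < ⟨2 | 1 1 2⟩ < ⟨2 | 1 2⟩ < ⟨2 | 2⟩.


Σ has 16 primitive collections:

  P = {4,9}:  v_{4} + v_{9} = 0 — sig = ⟨2 | 0⟩
  P = {5,8}:  v_{5} + v_{8} = v_{10} — sig = ⟨2 | 1⟩
  P = {5,10}:  v_{5} + v_{10} = v_{3} — sig = ⟨2 | 1⟩
  P = {4,7}:  v_{4} + v_{7} = v_{2} + v_{8} — sig = ⟨2 | 1 1⟩
  P = {5,7}:  v_{5} + v_{7} = v_{2} + v_{9} + v_{10} — sig = ⟨2 | 1 1 1⟩
  P = {3,7}:  v_{3} + v_{7} = v_{2} + v_{9} + 2·v_{10} — sig = ⟨2 | 1 1 2⟩
  P = {3,8}:  v_{3} + v_{8} = 2·v_{10} — sig = ⟨2 | 2⟩
  P = {0,1,10}:  v_{0} + v_{1} + v_{10} = 0 — sig = ⟨3 | 0⟩
  P = {2,5,6}:  v_{2} + v_{5} + v_{6} = 0 — sig = ⟨3 | 0⟩
  P = {0,1,3}:  v_{0} + v_{1} + v_{3} = v_{5} — sig = ⟨3 | 1⟩
  P = {2,3,6}:  v_{2} + v_{3} + v_{6} = v_{10} — sig = ⟨3 | 1⟩
  P = {2,6,10}:  v_{2} + v_{6} + v_{10} = v_{8} — sig = ⟨3 | 1⟩
  P = {2,8,9}:  v_{2} + v_{8} + v_{9} = v_{7} — sig = ⟨3 | 1⟩
  P = {0,1,8}:  v_{0} + v_{1} + v_{8} = v_{2} + v_{6} — sig = ⟨3 | 1 1⟩
  P = {0,1,7}:  v_{0} + v_{1} + v_{7} = 2·v_{2} + v_{6} + v_{9} — sig = ⟨3 | 1 1 2⟩
  P = {6,7,10}:  v_{6} + v_{7} + v_{10} = 2·v_{8} + v_{9} — sig = ⟨3 | 1 2⟩

Sorted signature multiset PRS(X):
    |P|=2: 7 collections, coeffs (), (1), (1), (1,1), (1,1,1), (1,1,2), (2)
    |P|=3: 9 collections, coeffs (), (), (1), (1), (1), (1), (1,1), (1,1,2), (1,2)


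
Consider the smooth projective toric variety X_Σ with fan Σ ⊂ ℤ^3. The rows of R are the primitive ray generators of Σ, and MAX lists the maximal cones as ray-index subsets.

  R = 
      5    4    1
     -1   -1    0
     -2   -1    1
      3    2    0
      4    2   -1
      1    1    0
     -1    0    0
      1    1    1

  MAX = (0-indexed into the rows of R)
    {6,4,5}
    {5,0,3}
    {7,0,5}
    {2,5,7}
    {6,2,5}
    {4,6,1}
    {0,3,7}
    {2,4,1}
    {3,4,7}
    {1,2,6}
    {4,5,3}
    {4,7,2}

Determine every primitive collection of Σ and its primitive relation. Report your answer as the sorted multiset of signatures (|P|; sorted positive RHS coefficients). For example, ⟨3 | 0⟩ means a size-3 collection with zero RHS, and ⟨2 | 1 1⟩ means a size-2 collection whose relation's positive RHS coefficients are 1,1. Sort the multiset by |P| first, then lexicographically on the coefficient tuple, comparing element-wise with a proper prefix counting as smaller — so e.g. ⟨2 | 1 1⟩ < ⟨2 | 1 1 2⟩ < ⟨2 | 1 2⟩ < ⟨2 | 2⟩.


14 collections generate NE(X_Σ); each relation:

  P = {1,5}:  v_{1} + v_{5} = 0  so sig = ⟨2 | 0⟩
  P = {2,3}:  v_{2} + v_{3} = v_{7}  so sig = ⟨2 | 1⟩
  P = {0,1}:  v_{0} + v_{1} = v_{3} + v_{7}  so sig = ⟨2 | 1 1⟩
  P = {1,3}:  v_{1} + v_{3} = v_{2} + v_{4}  so sig = ⟨2 | 1 1⟩
  P = {0,2}:  v_{0} + v_{2} = v_{5} + 2·v_{7}  so sig = ⟨2 | 1 2⟩
  P = {1,7}:  v_{1} + v_{7} = 2·v_{2} + v_{4}  so sig = ⟨2 | 1 2⟩
  P = {6,7}:  v_{6} + v_{7} = v_{2} + 2·v_{5}  so sig = ⟨2 | 1 2⟩
  P = {0,6}:  v_{0} + v_{6} = 3·v_{5} + v_{7}  so sig = ⟨2 | 1 3⟩
  P = {3,6}:  v_{3} + v_{6} = 2·v_{5}  so sig = ⟨2 | 2⟩
  P = {0,4}:  v_{0} + v_{4} = 3·v_{3}  so sig = ⟨2 | 3⟩
  P = {2,4,5}:  v_{2} + v_{4} + v_{5} = v_{3}  so sig = ⟨3 | 1⟩
  P = {2,4,6}:  v_{2} + v_{4} + v_{6} = v_{5}  so sig = ⟨3 | 1⟩
  P = {3,5,7}:  v_{3} + v_{5} + v_{7} = v_{0}  so sig = ⟨3 | 1⟩
  P = {4,5,7}:  v_{4} + v_{5} + v_{7} = 2·v_{3}  so sig = ⟨3 | 2⟩

Sorted signature multiset PRS(X):
[⟨2 | 0⟩, ⟨2 | 1⟩, ⟨2 | 1 1⟩, ⟨2 | 1 1⟩, ⟨2 | 1 2⟩, ⟨2 | 1 2⟩, ⟨2 | 1 2⟩, ⟨2 | 1 3⟩, ⟨2 | 2⟩, ⟨2 | 3⟩, ⟨3 | 1⟩, ⟨3 | 1⟩, ⟨3 | 1⟩, ⟨3 | 2⟩]


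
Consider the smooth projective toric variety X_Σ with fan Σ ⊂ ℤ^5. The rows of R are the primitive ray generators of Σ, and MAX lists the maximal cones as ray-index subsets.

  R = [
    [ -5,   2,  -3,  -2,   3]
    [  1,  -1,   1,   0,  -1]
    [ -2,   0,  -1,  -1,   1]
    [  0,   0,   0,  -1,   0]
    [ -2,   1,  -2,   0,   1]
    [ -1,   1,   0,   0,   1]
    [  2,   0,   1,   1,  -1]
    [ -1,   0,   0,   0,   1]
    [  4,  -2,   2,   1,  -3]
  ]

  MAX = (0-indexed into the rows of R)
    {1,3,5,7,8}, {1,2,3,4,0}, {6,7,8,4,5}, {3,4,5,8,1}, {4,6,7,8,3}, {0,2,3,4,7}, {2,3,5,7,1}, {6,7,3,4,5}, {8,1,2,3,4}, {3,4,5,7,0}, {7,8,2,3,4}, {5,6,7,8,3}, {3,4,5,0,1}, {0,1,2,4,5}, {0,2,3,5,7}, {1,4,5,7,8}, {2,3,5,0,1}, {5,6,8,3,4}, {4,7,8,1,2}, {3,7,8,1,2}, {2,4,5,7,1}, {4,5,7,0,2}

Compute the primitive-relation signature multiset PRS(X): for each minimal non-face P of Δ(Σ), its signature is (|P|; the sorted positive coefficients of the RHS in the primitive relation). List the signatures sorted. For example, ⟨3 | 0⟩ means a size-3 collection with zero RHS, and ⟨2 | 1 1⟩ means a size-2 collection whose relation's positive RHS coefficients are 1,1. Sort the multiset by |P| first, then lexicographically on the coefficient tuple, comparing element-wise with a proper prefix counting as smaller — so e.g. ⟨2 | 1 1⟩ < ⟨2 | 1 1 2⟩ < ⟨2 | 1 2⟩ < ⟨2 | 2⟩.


Δ(Σ) — 9 vertices, 9 min non-faces:

  P = {2,6}:  v_{2} + v_{6} = 0 — sig = ⟨2 | 0⟩
  P = {1,6}:  v_{1} + v_{6} = v_{5} + v_{8} — sig = ⟨2 | 1 1⟩
  P = {0,6}:  v_{0} + v_{6} = v_{3} + v_{4} + v_{5} — sig = ⟨2 | 1 1 1⟩
  P = {0,8}:  v_{0} + v_{8} = v_{1} + v_{3} + v_{4} — sig = ⟨2 | 1 1 1⟩
  P = {2,5,8}:  v_{2} + v_{5} + v_{8} = v_{1} — sig = ⟨3 | 1⟩
  P = {0,1,7}:  v_{0} + v_{1} + v_{7} = 2·v_{2} + v_{5} — sig = ⟨3 | 1 2⟩
  P = {1,3,4,7}:  v_{1} + v_{3} + v_{4} + v_{7} = v_{2} — sig = ⟨4 | 1⟩
  P = {2,3,4,5}:  v_{2} + v_{3} + v_{4} + v_{5} = v_{0} — sig = ⟨4 | 1⟩
  P = {3,4,5,7,8}:  v_{3} + v_{4} + v_{5} + v_{7} + v_{8} = 0 — sig = ⟨5 | 0⟩

Hence PRS(X_Σ) =
    ⟨2 | 0⟩
    ⟨2 | 1 1⟩
    ⟨2 | 1 1 1⟩
    ⟨2 | 1 1 1⟩
    ⟨3 | 1⟩
    ⟨3 | 1 2⟩
    ⟨4 | 1⟩
    ⟨4 | 1⟩
    ⟨5 | 0⟩


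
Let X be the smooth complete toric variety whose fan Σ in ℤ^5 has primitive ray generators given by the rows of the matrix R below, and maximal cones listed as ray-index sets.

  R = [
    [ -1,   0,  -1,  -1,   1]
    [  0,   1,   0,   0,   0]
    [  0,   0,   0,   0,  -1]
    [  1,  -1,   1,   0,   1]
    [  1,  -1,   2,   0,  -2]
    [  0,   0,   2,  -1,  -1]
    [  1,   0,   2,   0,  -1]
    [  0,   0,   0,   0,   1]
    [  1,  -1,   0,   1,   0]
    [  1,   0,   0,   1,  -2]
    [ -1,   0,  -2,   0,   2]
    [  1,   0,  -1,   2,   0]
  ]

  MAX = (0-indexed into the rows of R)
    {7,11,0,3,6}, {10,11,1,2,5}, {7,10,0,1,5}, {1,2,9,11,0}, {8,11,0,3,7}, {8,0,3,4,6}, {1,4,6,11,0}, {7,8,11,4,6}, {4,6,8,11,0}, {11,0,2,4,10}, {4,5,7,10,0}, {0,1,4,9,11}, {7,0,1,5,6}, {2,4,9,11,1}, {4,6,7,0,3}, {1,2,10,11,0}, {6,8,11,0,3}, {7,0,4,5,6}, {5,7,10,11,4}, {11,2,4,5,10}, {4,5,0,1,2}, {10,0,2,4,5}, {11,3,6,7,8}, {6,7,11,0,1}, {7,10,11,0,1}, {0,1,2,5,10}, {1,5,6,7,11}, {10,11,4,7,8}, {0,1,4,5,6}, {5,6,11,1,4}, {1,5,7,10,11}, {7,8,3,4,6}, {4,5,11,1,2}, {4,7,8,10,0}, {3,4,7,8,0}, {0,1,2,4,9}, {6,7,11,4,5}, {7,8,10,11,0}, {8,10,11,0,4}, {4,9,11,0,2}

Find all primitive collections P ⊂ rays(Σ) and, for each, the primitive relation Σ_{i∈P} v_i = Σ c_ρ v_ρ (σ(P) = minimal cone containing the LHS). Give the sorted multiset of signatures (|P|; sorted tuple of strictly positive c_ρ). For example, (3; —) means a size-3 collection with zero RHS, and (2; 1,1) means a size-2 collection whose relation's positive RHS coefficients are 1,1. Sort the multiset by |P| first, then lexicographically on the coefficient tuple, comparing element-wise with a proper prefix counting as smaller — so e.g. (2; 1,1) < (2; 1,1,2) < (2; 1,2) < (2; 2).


Δ(Σ) — 12 vertices, 23 min non-faces:

  P={2,7}:  v_{2} + v_{7} = 0 ; sig = (2; —)
  P={6,10}:  v_{6} + v_{10} = v_{7} ; sig = (2; 1)
  P={2,6}:  v_{2} + v_{6} = v_{1} + v_{4} ; sig = (2; 1,1)
  P={5,8}:  v_{5} + v_{8} = v_{4} + v_{7} ; sig = (2; 1,1)
  P={1,8}:  v_{1} + v_{8} = v_{0} + v_{6} + v_{11} ; sig = (2; 1,1,1)
  P={2,3}:  v_{2} + v_{3} = v_{0} + v_{6} + v_{8} ; sig = (2; 1,1,1)
  P={2,8}:  v_{2} + v_{8} = v_{0} + v_{4} + v_{11} ; sig = (2; 1,1,1)
  P={5,9}:  v_{5} + v_{9} = v_{1} + v_{2} + v_{4} ; sig = (2; 1,1,1)
  P={9,10}:  v_{9} + v_{10} = v_{0} + v_{2} + v_{11} ; sig = (2; 1,1,1)
  P={7,9}:  v_{7} + v_{9} = v_{0} + v_{1} + v_{4} + v_{11} ; sig = (2; 1,1,1,1)
  P={3,5}:  v_{3} + v_{5} = v_{0} + v_{4} + v_{6} + 2·v_{7} ; sig = (2; 1,1,1,2)
  P={3,10}:  v_{3} + v_{10} = v_{0} + 2·v_{7} + v_{8} ; sig = (2; 1,1,2)
  P={1,3}:  v_{1} + v_{3} = 2·v_{0} + 2·v_{6} + v_{7} + v_{11} ; sig = (2; 1,1,2,2)
  P={6,9}:  v_{6} + v_{9} = v_{0} + 2·v_{1} + 2·v_{4} + v_{11} ; sig = (2; 1,1,2,2)
  P={8,9}:  v_{8} + v_{9} = 2·v_{0} + v_{1} + 2·v_{4} + 2·v_{11} ; sig = (2; 1,2,2,2)
  P={3,9}:  v_{3} + v_{9} = 3·v_{0} + v_{4} + 2·v_{6} + 2·v_{11} ; sig = (2; 1,2,2,3)
  P={0,5,11}:  v_{0} + v_{5} + v_{11} = 0 ; sig = (3; —)
  P={1,4,10}:  v_{1} + v_{4} + v_{10} = 0 ; sig = (3; —)
  P={1,4,7}:  v_{1} + v_{4} + v_{7} = v_{6} ; sig = (3; 1)
  P={3,4,11}:  v_{3} + v_{4} + v_{11} = v_{6} + 2·v_{8} ; sig = (3; 1,2)
  P={0,4,7,11}:  v_{0} + v_{4} + v_{7} + v_{11} = v_{8} ; sig = (4; 1)
  P={0,6,7,8}:  v_{0} + v_{6} + v_{7} + v_{8} = v_{3} ; sig = (4; 1)
  P={0,1,2,4,11}:  v_{0} + v_{1} + v_{2} + v_{4} + v_{11} = v_{9} ; sig = (5; 1)

so the primitive-relation signature multiset is
[(2; —), (2; 1), (2; 1,1), (2; 1,1), (2; 1,1,1), (2; 1,1,1), (2; 1,1,1), (2; 1,1,1), (2; 1,1,1), (2; 1,1,1,1), (2; 1,1,1,2), (2; 1,1,2), (2; 1,1,2,2), (2; 1,1,2,2), (2; 1,2,2,2), (2; 1,2,2,3), (3; —), (3; —), (3; 1), (3; 1,2), (4; 1), (4; 1), (5; 1)]


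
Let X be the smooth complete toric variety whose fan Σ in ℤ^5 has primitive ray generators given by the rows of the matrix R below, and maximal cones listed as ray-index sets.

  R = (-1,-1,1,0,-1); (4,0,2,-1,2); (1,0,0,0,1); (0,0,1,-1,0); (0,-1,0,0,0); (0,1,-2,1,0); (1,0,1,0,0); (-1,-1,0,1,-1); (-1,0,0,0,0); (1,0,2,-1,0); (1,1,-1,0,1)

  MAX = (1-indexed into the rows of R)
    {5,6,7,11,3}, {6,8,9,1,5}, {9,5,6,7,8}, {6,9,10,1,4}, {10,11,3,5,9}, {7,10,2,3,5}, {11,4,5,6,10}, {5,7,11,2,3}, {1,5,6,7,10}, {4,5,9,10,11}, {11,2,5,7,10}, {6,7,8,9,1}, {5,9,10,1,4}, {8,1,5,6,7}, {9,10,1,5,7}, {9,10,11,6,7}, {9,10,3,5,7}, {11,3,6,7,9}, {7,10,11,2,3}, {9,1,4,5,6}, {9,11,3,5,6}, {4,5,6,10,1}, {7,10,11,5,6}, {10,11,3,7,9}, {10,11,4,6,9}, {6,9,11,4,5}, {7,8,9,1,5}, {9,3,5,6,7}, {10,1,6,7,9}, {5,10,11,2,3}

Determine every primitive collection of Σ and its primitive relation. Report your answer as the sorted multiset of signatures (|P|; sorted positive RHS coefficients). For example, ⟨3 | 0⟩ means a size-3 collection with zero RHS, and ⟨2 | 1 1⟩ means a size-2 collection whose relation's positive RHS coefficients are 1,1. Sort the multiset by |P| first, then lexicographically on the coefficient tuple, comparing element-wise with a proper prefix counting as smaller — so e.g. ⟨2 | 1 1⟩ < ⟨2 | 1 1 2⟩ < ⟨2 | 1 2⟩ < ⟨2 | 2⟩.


Primitive collections (18):

  • {1,11}:  v_{1} + v_{11} = 0  ⟹  sig = ⟨2 | 0⟩
  • {4,7}:  v_{4} + v_{7} = v_{10}  ⟹  sig = ⟨2 | 1⟩
  • {4,8}:  v_{4} + v_{8} = v_{1}  ⟹  sig = ⟨2 | 1⟩
  • {8,10}:  v_{8} + v_{10} = v_{1} + v_{7}  ⟹  sig = ⟨2 | 1 1⟩
  • {1,3}:  v_{1} + v_{3} = v_{5} + v_{7} + v_{9}  ⟹  sig = ⟨2 | 1 1 1⟩
  • {1,2}:  v_{1} + v_{2} = v_{3} + v_{5} + v_{7} + v_{10}  ⟹  sig = ⟨2 | 1 1 1 1⟩
  • {3,4}:  v_{3} + v_{4} = v_{5} + v_{9} + v_{10} + v_{11}  ⟹  sig = ⟨2 | 1 1 1 1⟩
  • {8,11}:  v_{8} + v_{11} = v_{5} + v_{6} + v_{7} + v_{9}  ⟹  sig = ⟨2 | 1 1 1 1⟩
  • {2,4}:  v_{2} + v_{4} = v_{3} + v_{5} + 2·v_{10} + v_{11}  ⟹  sig = ⟨2 | 1 1 1 2⟩
  • {2,8}:  v_{2} + v_{8} = v_{3} + v_{5} + 2·v_{7}  ⟹  sig = ⟨2 | 1 1 2⟩
  • {2,9}:  v_{2} + v_{9} = 2·v_{3} + v_{10}  ⟹  sig = ⟨2 | 1 2⟩
  • {2,6}:  v_{2} + v_{6} = v_{5} + 2·v_{7} + 2·v_{11}  ⟹  sig = ⟨2 | 1 2 2⟩
  • {3,8}:  v_{3} + v_{8} = 2·v_{5} + v_{6} + 2·v_{7} + 2·v_{9}  ⟹  sig = ⟨2 | 1 2 2 2⟩
  • {3,6,10}:  v_{3} + v_{6} + v_{10} = v_{7} + v_{11}  ⟹  sig = ⟨3 | 1 1⟩
  • {5,6,9,10}:  v_{5} + v_{6} + v_{9} + v_{10} = 0  ⟹  sig = ⟨4 | 0⟩
  • {5,7,9,11}:  v_{5} + v_{7} + v_{9} + v_{11} = v_{3}  ⟹  sig = ⟨4 | 1⟩
  • {1,5,6,7,9}:  v_{1} + v_{5} + v_{6} + v_{7} + v_{9} = v_{8}  ⟹  sig = ⟨5 | 1⟩
  • {3,5,7,10,11}:  v_{3} + v_{5} + v_{7} + v_{10} + v_{11} = v_{2}  ⟹  sig = ⟨5 | 1⟩

Signatures (|P|; sorted positive RHS coefficients), sorted:
    ⟨2 | 0⟩
    ⟨2 | 1⟩
    ⟨2 | 1⟩
    ⟨2 | 1 1⟩
    ⟨2 | 1 1 1⟩
    ⟨2 | 1 1 1 1⟩
    ⟨2 | 1 1 1 1⟩
    ⟨2 | 1 1 1 1⟩
    ⟨2 | 1 1 1 2⟩
    ⟨2 | 1 1 2⟩
    ⟨2 | 1 2⟩
    ⟨2 | 1 2 2⟩
    ⟨2 | 1 2 2 2⟩
    ⟨3 | 1 1⟩
    ⟨4 | 0⟩
    ⟨4 | 1⟩
    ⟨5 | 1⟩
    ⟨5 | 1⟩


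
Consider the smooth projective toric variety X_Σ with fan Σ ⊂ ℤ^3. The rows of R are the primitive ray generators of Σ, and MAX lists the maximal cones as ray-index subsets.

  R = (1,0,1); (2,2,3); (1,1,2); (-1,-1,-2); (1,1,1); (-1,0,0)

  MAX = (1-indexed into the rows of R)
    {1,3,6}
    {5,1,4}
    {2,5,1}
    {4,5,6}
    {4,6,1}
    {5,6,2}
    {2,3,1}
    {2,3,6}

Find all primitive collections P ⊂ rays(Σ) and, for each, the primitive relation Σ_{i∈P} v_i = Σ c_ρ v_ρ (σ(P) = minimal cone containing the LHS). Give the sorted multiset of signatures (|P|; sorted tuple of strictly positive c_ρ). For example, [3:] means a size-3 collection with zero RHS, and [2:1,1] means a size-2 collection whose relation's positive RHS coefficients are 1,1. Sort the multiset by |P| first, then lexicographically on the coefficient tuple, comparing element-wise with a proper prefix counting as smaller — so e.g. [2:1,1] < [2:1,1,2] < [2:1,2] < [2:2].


Primitive collections (5):

  {3,4}:  v_{3} + v_{4} = 0 ; sig = [2:]
  {2,4}:  v_{2} + v_{4} = v_{5} ; sig = [2:1]
  {3,5}:  v_{3} + v_{5} = v_{2} ; sig = [2:1]
  {1,5,6}:  v_{1} + v_{5} + v_{6} = v_{3} ; sig = [3:1]
  {1,2,6}:  v_{1} + v_{2} + v_{6} = 2·v_{3} ; sig = [3:2]

so the primitive-relation signature multiset is
{ [2:],  [2:1] ×2,  [3:1],  [3:2] }


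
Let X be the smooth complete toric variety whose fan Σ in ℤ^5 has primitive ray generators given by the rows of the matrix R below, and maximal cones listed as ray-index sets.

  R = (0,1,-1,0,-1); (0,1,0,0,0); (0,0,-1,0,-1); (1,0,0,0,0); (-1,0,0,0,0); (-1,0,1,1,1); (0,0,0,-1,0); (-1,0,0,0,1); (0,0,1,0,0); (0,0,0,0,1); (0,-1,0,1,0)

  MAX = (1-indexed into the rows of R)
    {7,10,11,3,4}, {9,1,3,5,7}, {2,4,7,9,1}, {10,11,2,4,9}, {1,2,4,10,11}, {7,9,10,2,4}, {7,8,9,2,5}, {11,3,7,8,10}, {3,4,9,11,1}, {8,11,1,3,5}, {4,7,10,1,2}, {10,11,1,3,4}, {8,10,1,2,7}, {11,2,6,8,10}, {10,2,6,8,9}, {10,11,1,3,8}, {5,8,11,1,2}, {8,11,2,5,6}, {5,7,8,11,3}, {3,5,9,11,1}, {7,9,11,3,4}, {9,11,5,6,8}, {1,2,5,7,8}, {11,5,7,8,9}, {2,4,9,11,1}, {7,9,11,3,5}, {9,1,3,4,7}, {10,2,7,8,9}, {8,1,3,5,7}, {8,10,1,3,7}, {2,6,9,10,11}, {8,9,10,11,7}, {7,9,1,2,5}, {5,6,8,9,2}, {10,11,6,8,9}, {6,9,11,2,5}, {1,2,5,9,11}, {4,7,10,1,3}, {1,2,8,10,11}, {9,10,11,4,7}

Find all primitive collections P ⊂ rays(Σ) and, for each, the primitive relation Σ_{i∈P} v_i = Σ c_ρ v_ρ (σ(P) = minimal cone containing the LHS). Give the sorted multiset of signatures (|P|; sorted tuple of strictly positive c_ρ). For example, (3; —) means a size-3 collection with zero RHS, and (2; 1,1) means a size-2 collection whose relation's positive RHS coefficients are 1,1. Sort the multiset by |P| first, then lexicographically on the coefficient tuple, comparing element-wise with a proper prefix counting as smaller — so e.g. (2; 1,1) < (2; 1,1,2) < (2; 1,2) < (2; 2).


Σ has 15 primitive collections:

  P = {4,5}:  v_{4} + v_{5} = 0  so sig = (2; —)
  P = {2,3}:  v_{2} + v_{3} = v_{1}  so sig = (2; 1)
  P = {4,8}:  v_{4} + v_{8} = v_{10}  so sig = (2; 1)
  P = {5,10}:  v_{5} + v_{10} = v_{8}  so sig = (2; 1)
  P = {6,7}:  v_{6} + v_{7} = v_{8} + v_{9}  so sig = (2; 1,1)
  P = {3,6}:  v_{3} + v_{6} = v_{2} + v_{5} + v_{11}  so sig = (2; 1,1,1)
  P = {4,6}:  v_{4} + v_{6} = v_{2} + v_{9} + v_{10} + v_{11}  so sig = (2; 1,1,1,1)
  P = {1,6}:  v_{1} + v_{6} = 2·v_{2} + v_{5} + v_{11}  so sig = (2; 1,1,2)
  P = {2,7,11}:  v_{2} + v_{7} + v_{11} = 0  so sig = (3; —)
  P = {3,9,10}:  v_{3} + v_{9} + v_{10} = 0  so sig = (3; —)
  P = {1,7,11}:  v_{1} + v_{7} + v_{11} = v_{3}  so sig = (3; 1)
  P = {1,9,10}:  v_{1} + v_{9} + v_{10} = v_{2}  so sig = (3; 1)
  P = {3,8,9}:  v_{3} + v_{8} + v_{9} = v_{5}  so sig = (3; 1)
  P = {1,8,9}:  v_{1} + v_{8} + v_{9} = v_{2} + v_{5}  so sig = (3; 1,1)
  P = {2,8,9,11}:  v_{2} + v_{8} + v_{9} + v_{11} = v_{6}  so sig = (4; 1)

Hence PRS(X_Σ) =
[(2; —), (2; 1), (2; 1), (2; 1), (2; 1,1), (2; 1,1,1), (2; 1,1,1,1), (2; 1,1,2), (3; —), (3; —), (3; 1), (3; 1), (3; 1), (3; 1,1), (4; 1)]


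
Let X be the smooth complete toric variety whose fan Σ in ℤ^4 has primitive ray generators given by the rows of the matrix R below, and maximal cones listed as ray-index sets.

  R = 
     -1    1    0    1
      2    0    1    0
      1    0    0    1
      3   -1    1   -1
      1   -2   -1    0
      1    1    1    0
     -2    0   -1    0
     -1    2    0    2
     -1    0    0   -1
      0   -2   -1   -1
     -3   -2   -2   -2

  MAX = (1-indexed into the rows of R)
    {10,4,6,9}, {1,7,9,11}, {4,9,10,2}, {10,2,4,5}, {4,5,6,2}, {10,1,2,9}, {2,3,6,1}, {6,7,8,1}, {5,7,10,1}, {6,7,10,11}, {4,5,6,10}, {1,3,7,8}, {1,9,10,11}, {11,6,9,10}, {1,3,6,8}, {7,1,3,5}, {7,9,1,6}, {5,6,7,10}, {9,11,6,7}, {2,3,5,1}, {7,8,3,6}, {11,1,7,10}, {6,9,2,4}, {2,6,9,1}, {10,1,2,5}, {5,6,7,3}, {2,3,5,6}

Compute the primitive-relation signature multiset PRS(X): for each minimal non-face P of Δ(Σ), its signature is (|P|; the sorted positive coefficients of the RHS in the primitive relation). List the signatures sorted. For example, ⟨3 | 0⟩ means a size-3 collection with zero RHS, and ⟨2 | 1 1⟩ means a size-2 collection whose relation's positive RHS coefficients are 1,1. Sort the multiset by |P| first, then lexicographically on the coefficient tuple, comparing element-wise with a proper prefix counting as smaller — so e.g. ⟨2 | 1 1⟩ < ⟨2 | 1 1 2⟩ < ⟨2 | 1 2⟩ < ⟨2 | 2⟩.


Σ has 23 primitive collections:

  P = {2,7}:  v_{2} + v_{7} = 0  ⟹  sig = ⟨2 | 0⟩
  P = {3,9}:  v_{3} + v_{9} = 0  ⟹  sig = ⟨2 | 0⟩
  P = {1,4}:  v_{1} + v_{4} = v_{2}  ⟹  sig = ⟨2 | 1⟩
  P = {3,10}:  v_{3} + v_{10} = v_{5}  ⟹  sig = ⟨2 | 1⟩
  P = {5,9}:  v_{5} + v_{9} = v_{10}  ⟹  sig = ⟨2 | 1⟩
  P = {2,11}:  v_{2} + v_{11} = v_{9} + v_{10}  ⟹  sig = ⟨2 | 1 1⟩
  P = {3,11}:  v_{3} + v_{11} = v_{7} + v_{10}  ⟹  sig = ⟨2 | 1 1⟩
  P = {4,7}:  v_{4} + v_{7} = v_{6} + v_{10}  ⟹  sig = ⟨2 | 1 1⟩
  P = {4,8}:  v_{4} + v_{8} = v_{3} + v_{6}  ⟹  sig = ⟨2 | 1 1⟩
  P = {8,10}:  v_{8} + v_{10} = v_{3} + v_{7}  ⟹  sig = ⟨2 | 1 1⟩
  P = {2,8}:  v_{2} + v_{8} = v_{1} + v_{3} + v_{6}  ⟹  sig = ⟨2 | 1 1 1⟩
  P = {3,4}:  v_{3} + v_{4} = v_{2} + v_{5} + v_{6}  ⟹  sig = ⟨2 | 1 1 1⟩
  P = {8,9}:  v_{8} + v_{9} = v_{1} + v_{6} + v_{7}  ⟹  sig = ⟨2 | 1 1 1⟩
  P = {4,11}:  v_{4} + v_{11} = v_{6} + v_{9} + 2·v_{10}  ⟹  sig = ⟨2 | 1 1 2⟩
  P = {5,8}:  v_{5} + v_{8} = 2·v_{3} + v_{7}  ⟹  sig = ⟨2 | 1 2⟩
  P = {5,11}:  v_{5} + v_{11} = v_{7} + 2·v_{10}  ⟹  sig = ⟨2 | 1 2⟩
  P = {8,11}:  v_{8} + v_{11} = 2·v_{7}  ⟹  sig = ⟨2 | 2⟩
  P = {1,6,10}:  v_{1} + v_{6} + v_{10} = 0  ⟹  sig = ⟨3 | 0⟩
  P = {1,5,6}:  v_{1} + v_{5} + v_{6} = v_{3}  ⟹  sig = ⟨3 | 1⟩
  P = {2,6,10}:  v_{2} + v_{6} + v_{10} = v_{4}  ⟹  sig = ⟨3 | 1⟩
  P = {7,9,10}:  v_{7} + v_{9} + v_{10} = v_{11}  ⟹  sig = ⟨3 | 1⟩
  P = {1,6,11}:  v_{1} + v_{6} + v_{11} = v_{7} + v_{9}  ⟹  sig = ⟨3 | 1 1⟩
  P = {1,3,6,7}:  v_{1} + v_{3} + v_{6} + v_{7} = v_{8}  ⟹  sig = ⟨4 | 1⟩

so the primitive-relation signature multiset is
    ⟨2 | 0⟩
    ⟨2 | 0⟩
    ⟨2 | 1⟩
    ⟨2 | 1⟩
    ⟨2 | 1⟩
    ⟨2 | 1 1⟩
    ⟨2 | 1 1⟩
    ⟨2 | 1 1⟩
    ⟨2 | 1 1⟩
    ⟨2 | 1 1⟩
    ⟨2 | 1 1 1⟩
    ⟨2 | 1 1 1⟩
    ⟨2 | 1 1 1⟩
    ⟨2 | 1 1 2⟩
    ⟨2 | 1 2⟩
    ⟨2 | 1 2⟩
    ⟨2 | 2⟩
    ⟨3 | 0⟩
    ⟨3 | 1⟩
    ⟨3 | 1⟩
    ⟨3 | 1⟩
    ⟨3 | 1 1⟩
    ⟨4 | 1⟩


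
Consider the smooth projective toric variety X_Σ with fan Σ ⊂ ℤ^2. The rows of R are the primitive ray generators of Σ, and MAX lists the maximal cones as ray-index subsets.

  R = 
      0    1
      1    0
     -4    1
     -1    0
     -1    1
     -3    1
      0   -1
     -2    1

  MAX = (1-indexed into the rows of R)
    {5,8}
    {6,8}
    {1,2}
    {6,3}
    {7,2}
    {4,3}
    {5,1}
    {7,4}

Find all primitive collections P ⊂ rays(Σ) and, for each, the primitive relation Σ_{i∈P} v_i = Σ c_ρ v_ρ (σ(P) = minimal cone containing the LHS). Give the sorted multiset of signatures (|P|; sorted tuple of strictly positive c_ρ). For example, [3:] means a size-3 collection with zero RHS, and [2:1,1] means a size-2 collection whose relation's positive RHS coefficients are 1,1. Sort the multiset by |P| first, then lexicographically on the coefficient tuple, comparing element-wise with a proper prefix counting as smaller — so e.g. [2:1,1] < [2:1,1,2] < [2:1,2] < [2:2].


Minimal non-faces — 20 found among 8 rays, 8 max cones:

  P = {1,7}:  v_{1} + v_{7} = 0  ⟹  sig = [2:]
  P = {2,4}:  v_{2} + v_{4} = 0  ⟹  sig = [2:]
  P = {1,4}:  v_{1} + v_{4} = v_{5}  ⟹  sig = [2:1]
  P = {2,3}:  v_{2} + v_{3} = v_{6}  ⟹  sig = [2:1]
  P = {2,5}:  v_{2} + v_{5} = v_{1}  ⟹  sig = [2:1]
  P = {2,6}:  v_{2} + v_{6} = v_{8}  ⟹  sig = [2:1]
  P = {2,8}:  v_{2} + v_{8} = v_{5}  ⟹  sig = [2:1]
  P = {4,5}:  v_{4} + v_{5} = v_{8}  ⟹  sig = [2:1]
  P = {4,6}:  v_{4} + v_{6} = v_{3}  ⟹  sig = [2:1]
  P = {4,8}:  v_{4} + v_{8} = v_{6}  ⟹  sig = [2:1]
  P = {5,7}:  v_{5} + v_{7} = v_{4}  ⟹  sig = [2:1]
  P = {1,6}:  v_{1} + v_{6} = v_{5} + v_{8}  ⟹  sig = [2:1,1]
  P = {3,5}:  v_{3} + v_{5} = v_{6} + v_{8}  ⟹  sig = [2:1,1]
  P = {1,3}:  v_{1} + v_{3} = 2·v_{8}  ⟹  sig = [2:2]
  P = {1,8}:  v_{1} + v_{8} = 2·v_{5}  ⟹  sig = [2:2]
  P = {3,8}:  v_{3} + v_{8} = 2·v_{6}  ⟹  sig = [2:2]
  P = {5,6}:  v_{5} + v_{6} = 2·v_{8}  ⟹  sig = [2:2]
  P = {7,8}:  v_{7} + v_{8} = 2·v_{4}  ⟹  sig = [2:2]
  P = {6,7}:  v_{6} + v_{7} = 3·v_{4}  ⟹  sig = [2:3]
  P = {3,7}:  v_{3} + v_{7} = 4·v_{4}  ⟹  sig = [2:4]

Hence PRS(X_Σ) =
    [2:]
    [2:]
    [2:1]
    [2:1]
    [2:1]
    [2:1]
    [2:1]
    [2:1]
    [2:1]
    [2:1]
    [2:1]
    [2:1,1]
    [2:1,1]
    [2:2]
    [2:2]
    [2:2]
    [2:2]
    [2:2]
    [2:3]
    [2:4]


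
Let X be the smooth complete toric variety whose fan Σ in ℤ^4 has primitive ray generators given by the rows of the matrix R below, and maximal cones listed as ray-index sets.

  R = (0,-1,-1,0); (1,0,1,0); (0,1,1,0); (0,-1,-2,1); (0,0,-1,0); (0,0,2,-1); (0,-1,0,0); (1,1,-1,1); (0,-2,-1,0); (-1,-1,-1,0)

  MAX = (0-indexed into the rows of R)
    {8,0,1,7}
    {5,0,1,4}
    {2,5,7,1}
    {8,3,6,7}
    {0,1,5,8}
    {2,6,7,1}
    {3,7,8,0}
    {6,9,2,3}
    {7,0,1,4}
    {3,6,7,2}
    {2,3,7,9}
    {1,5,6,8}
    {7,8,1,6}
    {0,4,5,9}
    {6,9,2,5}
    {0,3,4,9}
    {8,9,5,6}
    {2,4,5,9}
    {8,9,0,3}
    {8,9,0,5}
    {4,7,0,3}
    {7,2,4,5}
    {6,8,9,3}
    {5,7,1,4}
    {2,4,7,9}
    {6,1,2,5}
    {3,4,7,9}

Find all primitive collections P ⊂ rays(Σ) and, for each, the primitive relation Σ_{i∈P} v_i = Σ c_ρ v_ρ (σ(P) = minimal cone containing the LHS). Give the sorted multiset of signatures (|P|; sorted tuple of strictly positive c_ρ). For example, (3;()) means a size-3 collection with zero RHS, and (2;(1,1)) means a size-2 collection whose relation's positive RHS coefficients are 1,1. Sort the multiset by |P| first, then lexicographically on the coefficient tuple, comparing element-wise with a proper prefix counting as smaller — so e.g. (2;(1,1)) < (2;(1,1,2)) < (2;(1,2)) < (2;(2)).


Minimal non-faces — 17 found among 10 rays, 27 max cones:

  • {0,2}:  v_{0} + v_{2} = 0  ⇒ sig = (2;())
  • {0,6}:  v_{0} + v_{6} = v_{8}  ⇒ sig = (2;(1))
  • {1,9}:  v_{1} + v_{9} = v_{6}  ⇒ sig = (2;(1))
  • {2,8}:  v_{2} + v_{8} = v_{6}  ⇒ sig = (2;(1))
  • {3,5}:  v_{3} + v_{5} = v_{6}  ⇒ sig = (2;(1))
  • {4,6}:  v_{4} + v_{6} = v_{0}  ⇒ sig = (2;(1))
  • {1,3}:  v_{1} + v_{3} = 2·v_{6} + v_{7}  ⇒ sig = (2;(1,2))
  • {4,8}:  v_{4} + v_{8} = 2·v_{0}  ⇒ sig = (2;(2))
  • {5,7,9}:  v_{5} + v_{7} + v_{9} = 0  ⇒ sig = (3;())
  • {5,6,7}:  v_{5} + v_{6} + v_{7} = v_{1}  ⇒ sig = (3;(1))
  • {6,7,9}:  v_{6} + v_{7} + v_{9} = v_{3}  ⇒ sig = (3;(1))
  • {0,5,7}:  v_{0} + v_{5} + v_{7} = v_{1} + v_{4}  ⇒ sig = (3;(1,1))
  • {0,7,9}:  v_{0} + v_{7} + v_{9} = v_{3} + v_{4}  ⇒ sig = (3;(1,1))
  • {1,2,4}:  v_{1} + v_{2} + v_{4} = v_{5} + v_{7}  ⇒ sig = (3;(1,1))
  • {2,3,4}:  v_{2} + v_{3} + v_{4} = v_{7} + v_{9}  ⇒ sig = (3;(1,1))
  • {5,7,8}:  v_{5} + v_{7} + v_{8} = v_{0} + v_{1}  ⇒ sig = (3;(1,1))
  • {7,8,9}:  v_{7} + v_{8} + v_{9} = v_{0} + v_{3}  ⇒ sig = (3;(1,1))

Signatures (|P|; sorted positive RHS coefficients), sorted:
[(2;()), (2;(1)), (2;(1)), (2;(1)), (2;(1)), (2;(1)), (2;(1,2)), (2;(2)), (3;()), (3;(1)), (3;(1)), (3;(1,1)), (3;(1,1)), (3;(1,1)), (3;(1,1)), (3;(1,1)), (3;(1,1))]


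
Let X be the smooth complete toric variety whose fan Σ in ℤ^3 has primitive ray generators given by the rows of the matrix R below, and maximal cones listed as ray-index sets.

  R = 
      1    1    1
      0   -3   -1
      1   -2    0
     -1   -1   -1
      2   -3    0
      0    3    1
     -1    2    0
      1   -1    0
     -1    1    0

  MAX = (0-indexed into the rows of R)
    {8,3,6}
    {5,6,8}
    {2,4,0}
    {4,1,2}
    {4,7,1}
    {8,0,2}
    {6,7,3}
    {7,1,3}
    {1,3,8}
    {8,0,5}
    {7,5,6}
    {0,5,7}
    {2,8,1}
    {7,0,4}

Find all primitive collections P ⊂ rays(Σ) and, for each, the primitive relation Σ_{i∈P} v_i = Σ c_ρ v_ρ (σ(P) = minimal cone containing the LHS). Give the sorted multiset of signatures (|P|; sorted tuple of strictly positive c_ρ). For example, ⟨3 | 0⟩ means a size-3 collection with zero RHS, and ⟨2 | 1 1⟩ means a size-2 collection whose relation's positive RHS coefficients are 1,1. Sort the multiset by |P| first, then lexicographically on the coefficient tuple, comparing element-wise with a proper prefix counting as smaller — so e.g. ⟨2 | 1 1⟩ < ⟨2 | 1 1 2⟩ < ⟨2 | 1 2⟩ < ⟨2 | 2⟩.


Δ(Σ) — 9 vertices, 15 min non-faces:

  {0,3}:  v_{0} + v_{3} = 0  ⟹  sig = ⟨2 | 0⟩
  {1,5}:  v_{1} + v_{5} = 0  ⟹  sig = ⟨2 | 0⟩
  {2,6}:  v_{2} + v_{6} = 0  ⟹  sig = ⟨2 | 0⟩
  {7,8}:  v_{7} + v_{8} = 0  ⟹  sig = ⟨2 | 0⟩
  {0,1}:  v_{0} + v_{1} = v_{2}  ⟹  sig = ⟨2 | 1⟩
  {0,6}:  v_{0} + v_{6} = v_{5}  ⟹  sig = ⟨2 | 1⟩
  {1,6}:  v_{1} + v_{6} = v_{3}  ⟹  sig = ⟨2 | 1⟩
  {2,3}:  v_{2} + v_{3} = v_{1}  ⟹  sig = ⟨2 | 1⟩
  {2,5}:  v_{2} + v_{5} = v_{0}  ⟹  sig = ⟨2 | 1⟩
  {2,7}:  v_{2} + v_{7} = v_{4}  ⟹  sig = ⟨2 | 1⟩
  {3,5}:  v_{3} + v_{5} = v_{6}  ⟹  sig = ⟨2 | 1⟩
  {4,6}:  v_{4} + v_{6} = v_{7}  ⟹  sig = ⟨2 | 1⟩
  {4,8}:  v_{4} + v_{8} = v_{2}  ⟹  sig = ⟨2 | 1⟩
  {3,4}:  v_{3} + v_{4} = v_{1} + v_{7}  ⟹  sig = ⟨2 | 1 1⟩
  {4,5}:  v_{4} + v_{5} = v_{0} + v_{7}  ⟹  sig = ⟨2 | 1 1⟩

Signatures (|P|; sorted positive RHS coefficients), sorted:
    |P|=2: 15 collections, coeffs (), (), (), (), (1), (1), (1), (1), (1), (1), (1), (1), (1), (1,1), (1,1)


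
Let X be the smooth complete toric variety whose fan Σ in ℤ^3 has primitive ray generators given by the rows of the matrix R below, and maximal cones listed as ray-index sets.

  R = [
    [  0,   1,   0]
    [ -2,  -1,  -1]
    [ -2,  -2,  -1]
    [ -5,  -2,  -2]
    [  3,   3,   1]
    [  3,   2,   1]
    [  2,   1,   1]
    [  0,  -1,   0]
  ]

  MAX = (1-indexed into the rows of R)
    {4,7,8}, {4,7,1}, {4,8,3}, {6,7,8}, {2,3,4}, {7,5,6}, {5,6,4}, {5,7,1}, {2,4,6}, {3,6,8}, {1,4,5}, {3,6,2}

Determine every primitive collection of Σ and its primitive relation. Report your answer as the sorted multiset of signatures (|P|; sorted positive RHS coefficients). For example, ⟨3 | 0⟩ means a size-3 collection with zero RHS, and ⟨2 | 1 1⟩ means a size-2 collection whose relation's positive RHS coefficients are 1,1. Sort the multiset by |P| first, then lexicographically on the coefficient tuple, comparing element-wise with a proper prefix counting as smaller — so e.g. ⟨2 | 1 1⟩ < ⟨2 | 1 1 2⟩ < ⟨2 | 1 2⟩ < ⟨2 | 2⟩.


|primitive collections| = 14. Relations:

  • {1,8}:  v_{1} + v_{8} = 0 ; sig = ⟨2 | 0⟩
  • {2,7}:  v_{2} + v_{7} = 0 ; sig = ⟨2 | 0⟩
  • {1,3}:  v_{1} + v_{3} = v_{2} ; sig = ⟨2 | 1⟩
  • {1,6}:  v_{1} + v_{6} = v_{5} ; sig = ⟨2 | 1⟩
  • {2,8}:  v_{2} + v_{8} = v_{3} ; sig = ⟨2 | 1⟩
  • {3,7}:  v_{3} + v_{7} = v_{8} ; sig = ⟨2 | 1⟩
  • {5,8}:  v_{5} + v_{8} = v_{6} ; sig = ⟨2 | 1⟩
  • {1,2}:  v_{1} + v_{2} = v_{4} + v_{6} ; sig = ⟨2 | 1 1⟩
  • {3,5}:  v_{3} + v_{5} = v_{2} + v_{6} ; sig = ⟨2 | 1 1⟩
  • {2,5}:  v_{2} + v_{5} = v_{4} + 2·v_{6} ; sig = ⟨2 | 1 2⟩
  • {4,6,7}:  v_{4} + v_{6} + v_{7} = v_{1} ; sig = ⟨3 | 1⟩
  • {4,6,8}:  v_{4} + v_{6} + v_{8} = v_{2} ; sig = ⟨3 | 1⟩
  • {3,4,6}:  v_{3} + v_{4} + v_{6} = 2·v_{2} ; sig = ⟨3 | 2⟩
  • {4,5,7}:  v_{4} + v_{5} + v_{7} = 2·v_{1} ; sig = ⟨3 | 2⟩

Hence PRS(X_Σ) =
    |P|=2: 10 collections, coeffs (), (), (1), (1), (1), (1), (1), (1,1), (1,1), (1,2)
    |P|=3: 4 collections, coeffs (1), (1), (2), (2)


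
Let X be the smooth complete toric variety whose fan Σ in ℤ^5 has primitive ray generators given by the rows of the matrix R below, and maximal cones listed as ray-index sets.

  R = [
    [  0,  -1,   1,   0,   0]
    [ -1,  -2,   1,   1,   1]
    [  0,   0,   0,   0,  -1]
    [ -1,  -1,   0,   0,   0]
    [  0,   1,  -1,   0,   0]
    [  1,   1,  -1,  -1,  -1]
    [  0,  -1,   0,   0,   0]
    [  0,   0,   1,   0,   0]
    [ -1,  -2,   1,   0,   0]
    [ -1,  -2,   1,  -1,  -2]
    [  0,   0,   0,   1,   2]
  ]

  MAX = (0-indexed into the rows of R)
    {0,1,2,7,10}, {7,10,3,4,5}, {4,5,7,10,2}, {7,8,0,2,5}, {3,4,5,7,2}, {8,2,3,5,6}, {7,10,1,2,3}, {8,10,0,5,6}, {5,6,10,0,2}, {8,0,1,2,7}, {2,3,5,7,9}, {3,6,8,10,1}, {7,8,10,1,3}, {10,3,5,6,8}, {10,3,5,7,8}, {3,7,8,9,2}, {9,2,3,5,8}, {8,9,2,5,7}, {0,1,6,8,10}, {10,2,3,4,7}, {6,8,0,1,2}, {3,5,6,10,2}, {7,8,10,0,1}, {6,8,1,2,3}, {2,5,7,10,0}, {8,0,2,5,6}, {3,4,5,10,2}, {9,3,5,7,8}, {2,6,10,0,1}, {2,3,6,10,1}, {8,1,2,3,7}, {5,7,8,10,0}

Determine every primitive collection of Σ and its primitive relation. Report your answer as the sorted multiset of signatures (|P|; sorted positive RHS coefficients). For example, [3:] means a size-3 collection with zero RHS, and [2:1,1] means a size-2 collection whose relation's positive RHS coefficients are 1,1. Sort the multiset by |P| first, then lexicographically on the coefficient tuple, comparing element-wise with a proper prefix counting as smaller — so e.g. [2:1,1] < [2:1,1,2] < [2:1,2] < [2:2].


15 minimal non-faces of Δ(Σ) (on 11 rays):

  {0,4}:  v_{0} + v_{4} = 0 ; sig = [2:]
  {0,3}:  v_{0} + v_{3} = v_{8} ; sig = [2:1]
  {1,5}:  v_{1} + v_{5} = v_{6} ; sig = [2:1]
  {4,8}:  v_{4} + v_{8} = v_{3} ; sig = [2:1]
  {6,7}:  v_{6} + v_{7} = v_{0} ; sig = [2:1]
  {9,10}:  v_{9} + v_{10} = v_{8} ; sig = [2:1]
  {1,4}:  v_{1} + v_{4} = v_{2} + v_{3} + v_{10} ; sig = [2:1,1,1]
  {4,6}:  v_{4} + v_{6} = v_{2} + v_{3} + v_{5} + v_{10} ; sig = [2:1,1,1,1]
  {0,9}:  v_{0} + v_{9} = v_{2} + v_{5} + v_{7} + 2·v_{8} ; sig = [2:1,1,1,2]
  {4,9}:  v_{4} + v_{9} = v_{2} + 2·v_{3} + v_{5} + v_{7} ; sig = [2:1,1,1,2]
  {6,9}:  v_{6} + v_{9} = v_{2} + v_{5} + 2·v_{8} ; sig = [2:1,1,2]
  {1,9}:  v_{1} + v_{9} = v_{2} + 2·v_{8} ; sig = [2:1,2]
  {2,8,10}:  v_{2} + v_{8} + v_{10} = v_{1} ; sig = [3:1]
  {2,3,5,7,10}:  v_{2} + v_{3} + v_{5} + v_{7} + v_{10} = 0 ; sig = [5:]
  {2,3,5,7,8}:  v_{2} + v_{3} + v_{5} + v_{7} + v_{8} = v_{9} ; sig = [5:1]

Sorted signature multiset PRS(X):
{ [2:],  [2:1] ×5,  [2:1,1,1],  [2:1,1,1,1],  [2:1,1,1,2] ×2,  [2:1,1,2],  [2:1,2],  [3:1],  [5:],  [5:1] }
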